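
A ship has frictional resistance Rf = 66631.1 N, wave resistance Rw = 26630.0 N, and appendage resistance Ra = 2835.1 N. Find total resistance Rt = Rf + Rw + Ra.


Formula: Rt = Rf + Rw + Ra
Substituting: Rt = 66631.1 + 26630.0 + 2835.1
Result: Rt = 96096.2 N

96096.2 N


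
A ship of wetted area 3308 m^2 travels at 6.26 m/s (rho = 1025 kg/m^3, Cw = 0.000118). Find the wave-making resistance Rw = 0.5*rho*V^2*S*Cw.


Formula: Rw = 0.5 * rho * V^2 * S * Cw
Step 1 — V^2 = 6.26^2 = 39.1876
Step 2 — 0.5 * rho * V^2 = 0.5 * 1025 * 39.1876 = 20083.645
Step 3 — Rw = 20083.645 * 3308 * 0.000118 ≈ 7839.5 N (5 s.f.)

7839.5 N


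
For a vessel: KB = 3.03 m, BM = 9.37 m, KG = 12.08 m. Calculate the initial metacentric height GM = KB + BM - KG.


Formula: GM = KB + BM - KG
Step 1 — KM = KB + BM = 3.03 + 9.37 = 12.4 m
Step 2 — GM = KM - KG = 12.4 - 12.08 = 0.32 m

0.32 m


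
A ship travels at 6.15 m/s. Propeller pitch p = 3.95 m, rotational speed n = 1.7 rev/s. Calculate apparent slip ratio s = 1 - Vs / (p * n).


Formula: s = 1 - Vs / (p * n)
Step 1 — p * n = 3.95 * 1.7 = 6.715
Step 2 — Vs / (p*n) = 6.15 / 6.715 = 0.91586 (6 d.p.)
Step 3 — s = 1 - 0.91586 = 0.08414

0.08414


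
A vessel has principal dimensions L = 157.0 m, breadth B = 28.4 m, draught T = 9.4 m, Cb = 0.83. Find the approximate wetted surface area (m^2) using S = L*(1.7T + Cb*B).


Formula: S = 1.7*L*T + V/T with V = Cb*L*B*T, i.e. S = L * (1.7*T + Cb*B)
Step 1 — 1.7*T = 1.7 * 9.4 = 15.98 m
Step 2 — Cb*B = 0.83 * 28.4 = 23.572 m
Step 3 — 1.7*T + Cb*B = 15.98 + 23.572 = 39.552 m
Step 4 — S = 157.0 * 39.552 ≈ 6209.7 m^2 (5 s.f.)

6209.7 m^2


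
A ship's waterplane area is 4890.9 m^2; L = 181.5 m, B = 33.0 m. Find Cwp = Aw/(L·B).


Formula: Cwp = Aw / (L * B)
Step 1 — L * B = 181.5 * 33.0 = 5989.5 m^2
Step 2 — Cwp = 4890.9 / 5989.5 ≈ 0.81658 (5 s.f.)

0.81658


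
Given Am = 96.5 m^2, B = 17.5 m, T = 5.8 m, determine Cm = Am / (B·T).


Formula: Cm = Am / (B * T)
Step 1 — B * T = 17.5 * 5.8 = 101.5 m^2
Step 2 — Cm = 96.5 / 101.5 ≈ 0.95074 (5 s.f.)

0.95074


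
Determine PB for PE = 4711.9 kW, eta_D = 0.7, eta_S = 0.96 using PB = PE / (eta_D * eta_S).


Formula: PB = PE / (eta_D * eta_S)
Step 1 — combined efficiency = eta_D * eta_S = 0.7 * 0.96 = 0.672
Step 2 — PB = 4711.9 / 0.672 ≈ 7011.8 kW (5 s.f.)

7011.8 kW


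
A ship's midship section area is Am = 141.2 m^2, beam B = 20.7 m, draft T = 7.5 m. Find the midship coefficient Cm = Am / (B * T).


Formula: Cm = Am / (B * T)
Step 1 — B * T = 20.7 * 7.5 = 155.25 m^2
Step 2 — Cm = 141.2 / 155.25 ≈ 0.90950 (5 s.f.)

0.90950


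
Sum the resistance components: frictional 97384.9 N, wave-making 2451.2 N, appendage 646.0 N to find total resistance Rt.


Formula: Rt = Rf + Rw + Ra
Substituting: Rt = 97384.9 + 2451.2 + 646.0
Result: Rt = 100482.1 N

100482.1 N


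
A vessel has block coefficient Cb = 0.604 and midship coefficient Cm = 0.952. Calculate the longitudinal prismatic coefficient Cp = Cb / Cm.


Formula: Cp = Cb / Cm
Substituting: Cp = 0.604 / 0.952
Result: Cp ≈ 0.63445 (5 s.f.)

0.63445


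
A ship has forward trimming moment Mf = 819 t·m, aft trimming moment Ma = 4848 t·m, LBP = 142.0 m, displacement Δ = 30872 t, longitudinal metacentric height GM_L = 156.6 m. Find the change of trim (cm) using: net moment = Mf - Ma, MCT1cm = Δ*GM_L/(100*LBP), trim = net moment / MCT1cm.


Formula: net trimming moment = Mf - Ma; MCT1cm = Δ*GM_L/(100*LBP); trim = net moment / MCT1cm
Step 1 — net trimming moment = 819 - 4848 = -4029 t·m
Step 2 — MCT1cm = 30872 * 156.6 / (100 * 142.0) = 340.4616 t·m/cm
Step 3 — trim = -4029 / 340.4616 ≈ -11.834 cm (5 s.f.)

-11.834 cm


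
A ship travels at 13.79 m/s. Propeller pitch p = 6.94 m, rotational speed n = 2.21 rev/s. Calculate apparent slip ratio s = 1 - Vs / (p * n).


Formula: s = 1 - Vs / (p * n)
Step 1 — p * n = 6.94 * 2.21 = 15.3374
Step 2 — Vs / (p*n) = 13.79 / 15.3374 = 0.899109 (6 d.p.)
Step 3 — s = 1 - 0.899109 = 0.100891

0.100891


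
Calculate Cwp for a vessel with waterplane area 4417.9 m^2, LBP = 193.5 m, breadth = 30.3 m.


Formula: Cwp = Aw / (L * B)
Step 1 — L * B = 193.5 * 30.3 = 5863.05 m^2
Step 2 — Cwp = 4417.9 / 5863.05 ≈ 0.75352 (5 s.f.)

0.75352


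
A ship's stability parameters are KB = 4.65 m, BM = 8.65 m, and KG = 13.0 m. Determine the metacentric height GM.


Formula: GM = KB + BM - KG
Step 1 — KM = KB + BM = 4.65 + 8.65 = 13.3 m
Step 2 — GM = KM - KG = 13.3 - 13.0 = 0.3 m

0.3 m


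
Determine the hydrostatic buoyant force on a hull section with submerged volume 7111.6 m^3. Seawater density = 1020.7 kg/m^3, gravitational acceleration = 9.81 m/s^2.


Formula: Fb = rho * g * V
Substituting: Fb = 1020.7 * 9.81 * 7111.6
Intermediate: 1020.7 * 9.81 = 10013.067
Result: Fb = 10013.067 * 7111.6 ≈ 71209000 N (5 s.f.)

71209000 N


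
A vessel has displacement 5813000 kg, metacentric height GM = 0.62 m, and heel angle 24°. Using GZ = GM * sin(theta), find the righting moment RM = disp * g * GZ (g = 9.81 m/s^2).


Formula: GZ = GM * sin(theta); RM = disp * g * GZ
Step 1 — GZ = 0.62 * sin(24°) = 0.62 * 0.406737 = 0.252177 m
Step 2 — RM = 5813000 * 9.81 * 0.252177 ≈ 14381000 N·m (5 s.f.)

14381000 N·m


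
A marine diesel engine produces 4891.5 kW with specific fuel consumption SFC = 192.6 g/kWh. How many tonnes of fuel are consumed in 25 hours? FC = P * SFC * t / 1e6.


Formula: FC (tonnes) = P * SFC * t / 1,000,000
Step 1 — P * SFC * t = 4891.5 * 192.6 * 25 = 23552572.5 g
Step 2 — FC (tonnes) = 23552572.5 / 1,000,000 ≈ 23.553 tonnes (5 s.f.)

23.553 tonnes


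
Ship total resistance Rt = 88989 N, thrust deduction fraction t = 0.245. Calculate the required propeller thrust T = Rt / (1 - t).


Formula: T = Rt / (1 - t)
Step 1 — (1 - t) = 1 - 0.245 = 0.755
Step 2 — T = 88989 / 0.755 ≈ 117870 N (5 s.f.)

117870 N


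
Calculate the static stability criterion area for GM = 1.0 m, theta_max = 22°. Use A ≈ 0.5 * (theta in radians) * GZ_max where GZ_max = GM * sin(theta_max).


Formula: GZ_max = GM * sin(theta); Area = 0.5 * theta_rad * GZ_max
Step 1 — GZ_max = 1.0 * sin(22°) = 1.0 * 0.374607 = 0.374607 m
Step 2 — theta_rad = 22 * pi/180 = 0.383972 rad
Step 3 — Area = 0.5 * 0.383972 * 0.374607 ≈ 0.071919 m·rad (5 s.f.)

0.071919 m·rad


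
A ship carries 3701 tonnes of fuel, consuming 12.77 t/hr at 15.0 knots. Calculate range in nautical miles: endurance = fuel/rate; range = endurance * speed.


Formula: endurance = fuel / rate; range = endurance * speed
Step 1 — endurance = 3701 / 12.77 = 289.8199 hours
Step 2 — range = 289.8199 * 15.0 ≈ 4347.3 nautical miles (5 s.f.)

4347.3 NM


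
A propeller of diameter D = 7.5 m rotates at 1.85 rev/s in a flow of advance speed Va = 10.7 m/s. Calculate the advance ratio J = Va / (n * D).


Formula: J = Va / (n * D)
Step 1 — n * D = 1.85 * 7.5 = 13.875
Step 2 — J = 10.7 / 13.875 ≈ 0.77117 (5 s.f.)

0.77117


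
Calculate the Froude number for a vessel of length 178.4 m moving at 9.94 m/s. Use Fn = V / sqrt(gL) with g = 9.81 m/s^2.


Formula: Fn = V / sqrt(g * L)
Step 1 — g * L = 9.81 * 178.4 = 1750.104
Step 2 — sqrt(g * L) = sqrt(1750.104) = 41.834244
Step 3 — Fn = 9.94 / 41.834244 ≈ 0.23760 (5 s.f.)

0.23760


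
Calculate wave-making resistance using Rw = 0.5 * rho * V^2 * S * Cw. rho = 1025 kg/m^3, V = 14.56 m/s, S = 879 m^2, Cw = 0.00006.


Formula: Rw = 0.5 * rho * V^2 * S * Cw
Step 1 — V^2 = 14.56^2 = 211.9936
Step 2 — 0.5 * rho * V^2 = 0.5 * 1025 * 211.9936 = 108646.72
Step 3 — Rw = 108646.72 * 879 * 0.00006 ≈ 5730.0 N (5 s.f.)

5730.0 N


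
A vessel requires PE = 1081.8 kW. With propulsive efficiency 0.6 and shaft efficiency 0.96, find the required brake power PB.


Formula: PB = PE / (eta_D * eta_S)
Step 1 — combined efficiency = eta_D * eta_S = 0.6 * 0.96 = 0.576
Step 2 — PB = 1081.8 / 0.576 ≈ 1878.1 kW (5 s.f.)

1878.1 kW


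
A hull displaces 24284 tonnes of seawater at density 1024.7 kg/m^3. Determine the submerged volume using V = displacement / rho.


Formula: V = mass / rho
Step 1 — convert tonnes to kg: 24284 t * 1000 = 24284000 kg
Step 2 — V = 24284000 / 1024.7 ≈ 23699 m^3 (5 s.f.)

23699 m^3


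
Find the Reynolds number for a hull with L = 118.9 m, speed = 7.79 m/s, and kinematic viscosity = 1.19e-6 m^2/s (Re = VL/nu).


Formula: Re = V * L / nu
Step 1 — V * L = 7.79 * 118.9 = 926.231 m^2/s
Step 2 — Re = 926.231 / 1.19e-6 = 7.78e+08

7.78e+08


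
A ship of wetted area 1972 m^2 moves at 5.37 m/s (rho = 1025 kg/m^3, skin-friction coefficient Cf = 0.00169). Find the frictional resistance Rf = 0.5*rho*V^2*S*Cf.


Formula: Rf = 0.5 * rho * V^2 * S * Cf
Step 1 — V^2 = 5.37^2 = 28.8369
Step 2 — 0.5 * rho * V^2 = 0.5 * 1025 * 28.8369 = 14778.91125
Step 3 — Rf = 14778.91125 * 1972 * 0.00169 ≈ 49253 N (5 s.f.)

49253 N


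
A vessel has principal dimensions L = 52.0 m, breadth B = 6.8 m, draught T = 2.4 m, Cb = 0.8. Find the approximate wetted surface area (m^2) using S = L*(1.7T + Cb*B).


Formula: S = 1.7*L*T + V/T with V = Cb*L*B*T, i.e. S = L * (1.7*T + Cb*B)
Step 1 — 1.7*T = 1.7 * 2.4 = 4.08 m
Step 2 — Cb*B = 0.8 * 6.8 = 5.44 m
Step 3 — 1.7*T + Cb*B = 4.08 + 5.44 = 9.52 m
Step 4 — S = 52.0 * 9.52 ≈ 495.04 m^2 (5 s.f.)

495.04 m^2


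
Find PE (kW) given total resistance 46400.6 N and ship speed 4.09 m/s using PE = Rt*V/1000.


Formula: PE = Rt * V / 1000 (kW)
Step 1 — PE (W) = 46400.6 * 4.09 = 189778.454 W
Step 2 — PE (kW) = 189778.454 / 1000 ≈ 189.78 kW (5 s.f.)

189.78 kW


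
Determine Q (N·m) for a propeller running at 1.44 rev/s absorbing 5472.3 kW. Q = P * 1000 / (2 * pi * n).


Formula: Q = P_W / (2 * pi * n)
Step 1 — P_W = 5472.3 kW * 1000 = 5472300.0 W
Step 2 — 2 * pi * n = 2 * pi * 1.44 = 9.047787
Step 3 — Q = 5472300.0 / 9.047787 ≈ 604820 N·m (5 s.f.)

604820 N·m


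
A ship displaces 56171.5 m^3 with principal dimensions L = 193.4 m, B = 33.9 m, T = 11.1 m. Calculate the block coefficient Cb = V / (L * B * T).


Formula: Cb = V / (L * B * T)
Step 1 — L * B * T = 193.4 * 33.9 * 11.1 = 72774.486 m^3
Step 2 — Cb = 56171.5 / 72774.486 ≈ 0.77186 (5 s.f.)

0.77186


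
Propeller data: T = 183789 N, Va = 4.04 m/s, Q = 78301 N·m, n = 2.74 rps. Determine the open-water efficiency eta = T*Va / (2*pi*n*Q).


Formula: eta = T * Va / (2 * pi * n * Q)
Step 1 — numerator = T * Va = 183789 * 4.04 = 742507.56
Step 2 — 2 * pi * n = 2 * pi * 2.74 = 17.215928
Step 3 — denominator = 17.215928 * 78301 = 1348024.38
Step 4 — eta = 742507.56 / 1348024.38 ≈ 0.55081 (5 s.f.)

0.55081


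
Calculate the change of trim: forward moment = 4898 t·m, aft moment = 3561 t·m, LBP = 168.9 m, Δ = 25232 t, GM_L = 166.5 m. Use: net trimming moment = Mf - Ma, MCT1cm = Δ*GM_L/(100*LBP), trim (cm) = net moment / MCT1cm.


Formula: net trimming moment = Mf - Ma; MCT1cm = Δ*GM_L/(100*LBP); trim = net moment / MCT1cm
Step 1 — net trimming moment = 4898 - 3561 = 1337 t·m
Step 2 — MCT1cm = 25232 * 166.5 / (100 * 168.9) = 248.7346 t·m/cm
Step 3 — trim = 1337 / 248.7346 ≈ 5.3752 cm (5 s.f.)

5.3752 cm


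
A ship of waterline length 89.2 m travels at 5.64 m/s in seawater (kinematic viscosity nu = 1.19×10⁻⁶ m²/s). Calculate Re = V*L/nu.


Formula: Re = V * L / nu
Step 1 — V * L = 5.64 * 89.2 = 503.088 m^2/s
Step 2 — Re = 503.088 / 1.19e-6 = 4.23e+08

4.23e+08


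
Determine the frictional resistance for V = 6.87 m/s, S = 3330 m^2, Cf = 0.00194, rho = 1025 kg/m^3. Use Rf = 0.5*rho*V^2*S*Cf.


Formula: Rf = 0.5 * rho * V^2 * S * Cf
Step 1 — V^2 = 6.87^2 = 47.1969
Step 2 — 0.5 * rho * V^2 = 0.5 * 1025 * 47.1969 = 24188.41125
Step 3 — Rf = 24188.41125 * 3330 * 0.00194 ≈ 156260 N (5 s.f.)

156260 N


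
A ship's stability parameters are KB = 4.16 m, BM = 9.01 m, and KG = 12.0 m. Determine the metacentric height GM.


Formula: GM = KB + BM - KG
Step 1 — KM = KB + BM = 4.16 + 9.01 = 13.17 m
Step 2 — GM = KM - KG = 13.17 - 12.0 = 1.17 m

1.17 m


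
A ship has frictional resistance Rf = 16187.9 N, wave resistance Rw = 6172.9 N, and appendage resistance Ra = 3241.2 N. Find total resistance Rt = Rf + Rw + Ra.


Formula: Rt = Rf + Rw + Ra
Substituting: Rt = 16187.9 + 6172.9 + 3241.2
Result: Rt = 25602.0 N

25602.0 N


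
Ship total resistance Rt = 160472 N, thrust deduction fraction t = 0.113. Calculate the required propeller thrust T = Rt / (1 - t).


Formula: T = Rt / (1 - t)
Step 1 — (1 - t) = 1 - 0.113 = 0.887
Step 2 — T = 160472 / 0.887 ≈ 180920 N (5 s.f.)

180920 N


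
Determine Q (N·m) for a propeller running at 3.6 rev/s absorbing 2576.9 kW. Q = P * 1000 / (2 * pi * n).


Formula: Q = P_W / (2 * pi * n)
Step 1 — P_W = 2576.9 kW * 1000 = 2576900.0 W
Step 2 — 2 * pi * n = 2 * pi * 3.6 = 22.619467
Step 3 — Q = 2576900.0 / 22.619467 ≈ 113920 N·m (5 s.f.)

113920 N·m


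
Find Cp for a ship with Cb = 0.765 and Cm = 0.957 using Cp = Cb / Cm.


Formula: Cp = Cb / Cm
Substituting: Cp = 0.765 / 0.957
Result: Cp ≈ 0.79937 (5 s.f.)

0.79937


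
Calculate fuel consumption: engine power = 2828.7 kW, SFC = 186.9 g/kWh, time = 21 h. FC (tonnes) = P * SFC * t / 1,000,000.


Formula: FC (tonnes) = P * SFC * t / 1,000,000
Step 1 — P * SFC * t = 2828.7 * 186.9 * 21 = 11102364.63 g
Step 2 — FC (tonnes) = 11102364.63 / 1,000,000 ≈ 11.102 tonnes (5 s.f.)

11.102 tonnes


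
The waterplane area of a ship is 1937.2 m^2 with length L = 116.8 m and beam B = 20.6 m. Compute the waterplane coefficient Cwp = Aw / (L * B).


Formula: Cwp = Aw / (L * B)
Step 1 — L * B = 116.8 * 20.6 = 2406.08 m^2
Step 2 — Cwp = 1937.2 / 2406.08 ≈ 0.80513 (5 s.f.)

0.80513


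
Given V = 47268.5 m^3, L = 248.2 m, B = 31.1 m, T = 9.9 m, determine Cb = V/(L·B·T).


Formula: Cb = V / (L * B * T)
Step 1 — L * B * T = 248.2 * 31.1 * 9.9 = 76418.298 m^3
Step 2 — Cb = 47268.5 / 76418.298 ≈ 0.61855 (5 s.f.)

0.61855


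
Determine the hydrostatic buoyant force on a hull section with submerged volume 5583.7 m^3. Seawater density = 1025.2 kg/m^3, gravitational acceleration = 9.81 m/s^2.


Formula: Fb = rho * g * V
Substituting: Fb = 1025.2 * 9.81 * 5583.7
Intermediate: 1025.2 * 9.81 = 10057.212
Result: Fb = 10057.212 * 5583.7 ≈ 56156000 N (5 s.f.)

56156000 N


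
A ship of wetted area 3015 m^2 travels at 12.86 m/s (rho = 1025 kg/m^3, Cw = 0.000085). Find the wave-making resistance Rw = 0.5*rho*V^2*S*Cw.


Formula: Rw = 0.5 * rho * V^2 * S * Cw
Step 1 — V^2 = 12.86^2 = 165.3796
Step 2 — 0.5 * rho * V^2 = 0.5 * 1025 * 165.3796 = 84757.045
Step 3 — Rw = 84757.045 * 3015 * 0.000085 ≈ 21721 N (5 s.f.)

21721 N


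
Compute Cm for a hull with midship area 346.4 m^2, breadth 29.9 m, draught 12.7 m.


Formula: Cm = Am / (B * T)
Step 1 — B * T = 29.9 * 12.7 = 379.73 m^2
Step 2 — Cm = 346.4 / 379.73 ≈ 0.91223 (5 s.f.)

0.91223


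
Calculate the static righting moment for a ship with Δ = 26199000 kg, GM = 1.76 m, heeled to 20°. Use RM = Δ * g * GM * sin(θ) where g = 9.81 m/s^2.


Formula: GZ = GM * sin(theta); RM = disp * g * GZ
Step 1 — GZ = 1.76 * sin(20°) = 1.76 * 0.34202 = 0.601955 m
Step 2 — RM = 26199000 * 9.81 * 0.601955 ≈ 154710000 N·m (5 s.f.)

154710000 N·m


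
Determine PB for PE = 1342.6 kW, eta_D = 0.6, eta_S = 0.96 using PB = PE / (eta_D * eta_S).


Formula: PB = PE / (eta_D * eta_S)
Step 1 — combined efficiency = eta_D * eta_S = 0.6 * 0.96 = 0.576
Step 2 — PB = 1342.6 / 0.576 ≈ 2330.9 kW (5 s.f.)

2330.9 kW


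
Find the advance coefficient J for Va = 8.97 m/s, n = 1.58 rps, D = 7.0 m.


Formula: J = Va / (n * D)
Step 1 — n * D = 1.58 * 7.0 = 11.06
Step 2 — J = 8.97 / 11.06 ≈ 0.81103 (5 s.f.)

0.81103


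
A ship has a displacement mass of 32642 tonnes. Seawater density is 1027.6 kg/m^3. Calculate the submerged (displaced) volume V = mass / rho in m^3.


Formula: V = mass / rho
Step 1 — convert tonnes to kg: 32642 t * 1000 = 32642000 kg
Step 2 — V = 32642000 / 1027.6 ≈ 31765 m^3 (5 s.f.)

31765 m^3


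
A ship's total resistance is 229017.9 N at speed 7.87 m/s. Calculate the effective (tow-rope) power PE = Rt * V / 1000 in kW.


Formula: PE = Rt * V / 1000 (kW)
Step 1 — PE (W) = 229017.9 * 7.87 = 1802370.873 W
Step 2 — PE (kW) = 1802370.873 / 1000 ≈ 1802.4 kW (5 s.f.)

1802.4 kW


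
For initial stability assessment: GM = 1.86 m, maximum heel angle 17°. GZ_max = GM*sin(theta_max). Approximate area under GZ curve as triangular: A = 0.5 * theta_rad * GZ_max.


Formula: GZ_max = GM * sin(theta); Area = 0.5 * theta_rad * GZ_max
Step 1 — GZ_max = 1.86 * sin(17°) = 1.86 * 0.292372 = 0.543812 m
Step 2 — theta_rad = 17 * pi/180 = 0.296706 rad
Step 3 — Area = 0.5 * 0.296706 * 0.543812 ≈ 0.080676 m·rad (5 s.f.)

0.080676 m·rad


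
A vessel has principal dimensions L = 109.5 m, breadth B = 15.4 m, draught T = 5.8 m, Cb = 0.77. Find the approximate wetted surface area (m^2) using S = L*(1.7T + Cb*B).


Formula: S = 1.7*L*T + V/T with V = Cb*L*B*T, i.e. S = L * (1.7*T + Cb*B)
Step 1 — 1.7*T = 1.7 * 5.8 = 9.86 m
Step 2 — Cb*B = 0.77 * 15.4 = 11.858 m
Step 3 — 1.7*T + Cb*B = 9.86 + 11.858 = 21.718 m
Step 4 — S = 109.5 * 21.718 ≈ 2378.1 m^2 (5 s.f.)

2378.1 m^2


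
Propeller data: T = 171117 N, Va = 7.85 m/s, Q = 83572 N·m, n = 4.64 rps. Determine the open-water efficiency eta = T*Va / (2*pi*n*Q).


Formula: eta = T * Va / (2 * pi * n * Q)
Step 1 — numerator = T * Va = 171117 * 7.85 = 1343268.45
Step 2 — 2 * pi * n = 2 * pi * 4.64 = 29.15398
Step 3 — denominator = 29.15398 * 83572 = 2436456.42
Step 4 — eta = 1343268.45 / 2436456.42 ≈ 0.55132 (5 s.f.)

0.55132


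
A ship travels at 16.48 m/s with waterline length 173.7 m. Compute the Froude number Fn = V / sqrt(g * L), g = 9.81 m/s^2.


Formula: Fn = V / sqrt(g * L)
Step 1 — g * L = 9.81 * 173.7 = 1703.997
Step 2 — sqrt(g * L) = sqrt(1703.997) = 41.279499
Step 3 — Fn = 16.48 / 41.279499 ≈ 0.39923 (5 s.f.)

0.39923


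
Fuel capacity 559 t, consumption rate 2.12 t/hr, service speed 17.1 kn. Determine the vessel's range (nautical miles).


Formula: endurance = fuel / rate; range = endurance * speed
Step 1 — endurance = 559 / 2.12 = 263.6792 hours
Step 2 — range = 263.6792 * 17.1 ≈ 4508.9 nautical miles (5 s.f.)

4508.9 NM


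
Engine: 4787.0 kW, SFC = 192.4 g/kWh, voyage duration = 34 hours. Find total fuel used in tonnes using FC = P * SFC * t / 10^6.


Formula: FC (tonnes) = P * SFC * t / 1,000,000
Step 1 — P * SFC * t = 4787.0 * 192.4 * 34 = 31314639.2 g
Step 2 — FC (tonnes) = 31314639.2 / 1,000,000 ≈ 31.315 tonnes (5 s.f.)

31.315 tonnes


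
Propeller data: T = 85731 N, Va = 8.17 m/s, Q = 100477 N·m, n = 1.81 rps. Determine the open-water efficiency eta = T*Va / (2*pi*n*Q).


Formula: eta = T * Va / (2 * pi * n * Q)
Step 1 — numerator = T * Va = 85731 * 8.17 = 700422.27
Step 2 — 2 * pi * n = 2 * pi * 1.81 = 11.372565
Step 3 — denominator = 11.372565 * 100477 = 1142681.21
Step 4 — eta = 700422.27 / 1142681.21 ≈ 0.61296 (5 s.f.)

0.61296


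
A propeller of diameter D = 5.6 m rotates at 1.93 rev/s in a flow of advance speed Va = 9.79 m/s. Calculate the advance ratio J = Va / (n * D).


Formula: J = Va / (n * D)
Step 1 — n * D = 1.93 * 5.6 = 10.808
Step 2 — J = 9.79 / 10.808 ≈ 0.90581 (5 s.f.)

0.90581


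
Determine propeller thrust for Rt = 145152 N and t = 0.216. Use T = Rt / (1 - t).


Formula: T = Rt / (1 - t)
Step 1 — (1 - t) = 1 - 0.216 = 0.784
Step 2 — T = 145152 / 0.784 ≈ 185140 N (5 s.f.)

185140 N


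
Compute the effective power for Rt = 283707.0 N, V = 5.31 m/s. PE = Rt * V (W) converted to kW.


Formula: PE = Rt * V / 1000 (kW)
Step 1 — PE (W) = 283707.0 * 5.31 = 1506484.17 W
Step 2 — PE (kW) = 1506484.17 / 1000 ≈ 1506.5 kW (5 s.f.)

1506.5 kW


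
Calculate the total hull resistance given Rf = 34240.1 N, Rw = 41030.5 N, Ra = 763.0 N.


Formula: Rt = Rf + Rw + Ra
Substituting: Rt = 34240.1 + 41030.5 + 763.0
Result: Rt = 76033.6 N

76033.6 N


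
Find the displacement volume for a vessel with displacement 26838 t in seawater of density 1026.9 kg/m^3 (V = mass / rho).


Formula: V = mass / rho
Step 1 — convert tonnes to kg: 26838 t * 1000 = 26838000 kg
Step 2 — V = 26838000 / 1026.9 ≈ 26135 m^3 (5 s.f.)

26135 m^3


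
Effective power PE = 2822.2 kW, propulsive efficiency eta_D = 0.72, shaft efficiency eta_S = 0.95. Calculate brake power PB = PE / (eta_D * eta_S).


Formula: PB = PE / (eta_D * eta_S)
Step 1 — combined efficiency = eta_D * eta_S = 0.72 * 0.95 = 0.684
Step 2 — PB = 2822.2 / 0.684 ≈ 4126.0 kW (5 s.f.)

4126.0 kW


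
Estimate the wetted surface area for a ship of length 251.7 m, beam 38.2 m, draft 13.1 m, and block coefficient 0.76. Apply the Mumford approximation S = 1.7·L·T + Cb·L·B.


Formula: S = 1.7*L*T + V/T with V = Cb*L*B*T, i.e. S = L * (1.7*T + Cb*B)
Step 1 — 1.7*T = 1.7 * 13.1 = 22.27 m
Step 2 — Cb*B = 0.76 * 38.2 = 29.032 m
Step 3 — 1.7*T + Cb*B = 22.27 + 29.032 = 51.302 m
Step 4 — S = 251.7 * 51.302 ≈ 12913 m^2 (5 s.f.)

12913 m^2


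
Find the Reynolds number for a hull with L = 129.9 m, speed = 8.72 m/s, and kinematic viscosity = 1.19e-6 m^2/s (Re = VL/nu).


Formula: Re = V * L / nu
Step 1 — V * L = 8.72 * 129.9 = 1132.728 m^2/s
Step 2 — Re = 1132.728 / 1.19e-6 = 9.52e+08

9.52e+08


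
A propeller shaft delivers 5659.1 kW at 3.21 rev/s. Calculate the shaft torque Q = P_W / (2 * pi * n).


Formula: Q = P_W / (2 * pi * n)
Step 1 — P_W = 5659.1 kW * 1000 = 5659100.0 W
Step 2 — 2 * pi * n = 2 * pi * 3.21 = 20.169025
Step 3 — Q = 5659100.0 / 20.169025 ≈ 280580 N·m (5 s.f.)

280580 N·m


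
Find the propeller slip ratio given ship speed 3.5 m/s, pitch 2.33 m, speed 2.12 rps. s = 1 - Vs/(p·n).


Formula: s = 1 - Vs / (p * n)
Step 1 — p * n = 2.33 * 2.12 = 4.9396
Step 2 — Vs / (p*n) = 3.5 / 4.9396 = 0.708559 (6 d.p.)
Step 3 — s = 1 - 0.708559 = 0.291441

0.291441


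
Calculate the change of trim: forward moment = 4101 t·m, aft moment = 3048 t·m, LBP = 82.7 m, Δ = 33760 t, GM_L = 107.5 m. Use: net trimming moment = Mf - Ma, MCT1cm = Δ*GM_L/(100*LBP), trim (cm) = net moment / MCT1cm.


Formula: net trimming moment = Mf - Ma; MCT1cm = Δ*GM_L/(100*LBP); trim = net moment / MCT1cm
Step 1 — net trimming moment = 4101 - 3048 = 1053 t·m
Step 2 — MCT1cm = 33760 * 107.5 / (100 * 82.7) = 438.8392 t·m/cm
Step 3 — trim = 1053 / 438.8392 ≈ 2.3995 cm (5 s.f.)

2.3995 cm


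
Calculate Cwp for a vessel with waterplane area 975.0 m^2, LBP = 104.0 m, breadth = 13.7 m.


Formula: Cwp = Aw / (L * B)
Step 1 — L * B = 104.0 * 13.7 = 1424.8 m^2
Step 2 — Cwp = 975.0 / 1424.8 ≈ 0.68431 (5 s.f.)

0.68431


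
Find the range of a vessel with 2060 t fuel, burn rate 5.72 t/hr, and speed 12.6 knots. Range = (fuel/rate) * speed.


Formula: endurance = fuel / rate; range = endurance * speed
Step 1 — endurance = 2060 / 5.72 = 360.1399 hours
Step 2 — range = 360.1399 * 12.6 ≈ 4537.8 nautical miles (5 s.f.)

4537.8 NM


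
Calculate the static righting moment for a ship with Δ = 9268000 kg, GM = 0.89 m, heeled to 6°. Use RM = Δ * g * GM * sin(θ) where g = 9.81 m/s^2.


Formula: GZ = GM * sin(theta); RM = disp * g * GZ
Step 1 — GZ = 0.89 * sin(6°) = 0.89 * 0.104528 = 0.09303 m
Step 2 — RM = 9268000 * 9.81 * 0.09303 ≈ 8458200 N·m (5 s.f.)

8458200 N·m


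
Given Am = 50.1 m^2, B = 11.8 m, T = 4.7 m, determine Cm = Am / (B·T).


Formula: Cm = Am / (B * T)
Step 1 — B * T = 11.8 * 4.7 = 55.46 m^2
Step 2 — Cm = 50.1 / 55.46 ≈ 0.90335 (5 s.f.)

0.90335


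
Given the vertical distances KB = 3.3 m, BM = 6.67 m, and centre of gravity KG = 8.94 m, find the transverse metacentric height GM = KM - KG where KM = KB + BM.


Formula: GM = KB + BM - KG
Step 1 — KM = KB + BM = 3.3 + 6.67 = 9.97 m
Step 2 — GM = KM - KG = 9.97 - 8.94 = 1.03 m

1.03 m


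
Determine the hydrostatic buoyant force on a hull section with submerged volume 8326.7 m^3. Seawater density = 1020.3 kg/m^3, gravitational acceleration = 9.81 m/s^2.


Formula: Fb = rho * g * V
Substituting: Fb = 1020.3 * 9.81 * 8326.7
Intermediate: 1020.3 * 9.81 = 10009.143
Result: Fb = 10009.143 * 8326.7 ≈ 83343000 N (5 s.f.)

83343000 N


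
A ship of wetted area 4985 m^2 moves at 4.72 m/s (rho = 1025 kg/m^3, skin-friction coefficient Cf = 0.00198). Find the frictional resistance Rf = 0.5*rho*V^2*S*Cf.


Formula: Rf = 0.5 * rho * V^2 * S * Cf
Step 1 — V^2 = 4.72^2 = 22.2784
Step 2 — 0.5 * rho * V^2 = 0.5 * 1025 * 22.2784 = 11417.68
Step 3 — Rf = 11417.68 * 4985 * 0.00198 ≈ 112700 N (5 s.f.)

112700 N


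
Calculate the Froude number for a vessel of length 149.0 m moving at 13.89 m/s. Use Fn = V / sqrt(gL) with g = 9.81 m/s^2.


Formula: Fn = V / sqrt(g * L)
Step 1 — g * L = 9.81 * 149.0 = 1461.69
Step 2 — sqrt(g * L) = sqrt(1461.69) = 38.232055
Step 3 — Fn = 13.89 / 38.232055 ≈ 0.36331 (5 s.f.)

0.36331


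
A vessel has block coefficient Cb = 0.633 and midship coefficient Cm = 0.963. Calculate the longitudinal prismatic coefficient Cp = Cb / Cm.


Formula: Cp = Cb / Cm
Substituting: Cp = 0.633 / 0.963
Result: Cp ≈ 0.65732 (5 s.f.)

0.65732


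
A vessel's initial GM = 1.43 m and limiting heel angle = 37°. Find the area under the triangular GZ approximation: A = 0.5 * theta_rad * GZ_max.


Formula: GZ_max = GM * sin(theta); Area = 0.5 * theta_rad * GZ_max
Step 1 — GZ_max = 1.43 * sin(37°) = 1.43 * 0.601815 = 0.860595 m
Step 2 — theta_rad = 37 * pi/180 = 0.645772 rad
Step 3 — Area = 0.5 * 0.645772 * 0.860595 ≈ 0.27787 m·rad (5 s.f.)

0.27787 m·rad


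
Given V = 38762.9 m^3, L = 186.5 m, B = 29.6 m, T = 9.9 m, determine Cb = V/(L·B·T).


Formula: Cb = V / (L * B * T)
Step 1 — L * B * T = 186.5 * 29.6 * 9.9 = 54651.96 m^3
Step 2 — Cb = 38762.9 / 54651.96 ≈ 0.70927 (5 s.f.)

0.70927


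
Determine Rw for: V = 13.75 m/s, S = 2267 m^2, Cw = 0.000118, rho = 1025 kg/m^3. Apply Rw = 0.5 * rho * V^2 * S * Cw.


Formula: Rw = 0.5 * rho * V^2 * S * Cw
Step 1 — V^2 = 13.75^2 = 189.0625
Step 2 — 0.5 * rho * V^2 = 0.5 * 1025 * 189.0625 = 96894.53125
Step 3 — Rw = 96894.53125 * 2267 * 0.000118 ≈ 25920 N (5 s.f.)

25920 N


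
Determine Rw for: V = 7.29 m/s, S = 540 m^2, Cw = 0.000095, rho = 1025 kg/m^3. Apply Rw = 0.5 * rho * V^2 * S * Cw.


Formula: Rw = 0.5 * rho * V^2 * S * Cw
Step 1 — V^2 = 7.29^2 = 53.1441
Step 2 — 0.5 * rho * V^2 = 0.5 * 1025 * 53.1441 = 27236.35125
Step 3 — Rw = 27236.35125 * 540 * 0.000095 ≈ 1397.2 N (5 s.f.)

1397.2 N


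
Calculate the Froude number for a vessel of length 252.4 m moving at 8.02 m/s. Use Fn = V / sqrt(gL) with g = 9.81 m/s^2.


Formula: Fn = V / sqrt(g * L)
Step 1 — g * L = 9.81 * 252.4 = 2476.044
Step 2 — sqrt(g * L) = sqrt(2476.044) = 49.759863
Step 3 — Fn = 8.02 / 49.759863 ≈ 0.16117 (5 s.f.)

0.16117


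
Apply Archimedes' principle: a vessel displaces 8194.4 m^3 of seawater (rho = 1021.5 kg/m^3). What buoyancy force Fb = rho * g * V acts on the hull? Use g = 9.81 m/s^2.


Formula: Fb = rho * g * V
Substituting: Fb = 1021.5 * 9.81 * 8194.4
Intermediate: 1021.5 * 9.81 = 10020.915
Result: Fb = 10020.915 * 8194.4 ≈ 82115000 N (5 s.f.)

82115000 N


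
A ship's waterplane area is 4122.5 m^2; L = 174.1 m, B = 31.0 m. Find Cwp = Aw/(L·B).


Formula: Cwp = Aw / (L * B)
Step 1 — L * B = 174.1 * 31.0 = 5397.1 m^2
Step 2 — Cwp = 4122.5 / 5397.1 ≈ 0.76384 (5 s.f.)

0.76384


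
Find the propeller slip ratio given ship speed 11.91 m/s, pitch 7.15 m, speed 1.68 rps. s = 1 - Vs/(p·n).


Formula: s = 1 - Vs / (p * n)
Step 1 — p * n = 7.15 * 1.68 = 12.012
Step 2 — Vs / (p*n) = 11.91 / 12.012 = 0.991508 (6 d.p.)
Step 3 — s = 1 - 0.991508 = 0.008492

0.008492


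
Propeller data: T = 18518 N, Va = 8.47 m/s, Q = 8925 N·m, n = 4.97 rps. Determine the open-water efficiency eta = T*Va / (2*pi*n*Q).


Formula: eta = T * Va / (2 * pi * n * Q)
Step 1 — numerator = T * Va = 18518 * 8.47 = 156847.46
Step 2 — 2 * pi * n = 2 * pi * 4.97 = 31.227431
Step 3 — denominator = 31.227431 * 8925 = 278704.82
Step 4 — eta = 156847.46 / 278704.82 ≈ 0.56277 (5 s.f.)

0.56277


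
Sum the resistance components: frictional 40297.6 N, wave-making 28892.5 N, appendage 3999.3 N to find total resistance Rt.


Formula: Rt = Rf + Rw + Ra
Substituting: Rt = 40297.6 + 28892.5 + 3999.3
Result: Rt = 73189.4 N

73189.4 N


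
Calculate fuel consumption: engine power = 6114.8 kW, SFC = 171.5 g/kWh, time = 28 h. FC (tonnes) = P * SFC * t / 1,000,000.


Formula: FC (tonnes) = P * SFC * t / 1,000,000
Step 1 — P * SFC * t = 6114.8 * 171.5 * 28 = 29363269.6 g
Step 2 — FC (tonnes) = 29363269.6 / 1,000,000 ≈ 29.363 tonnes (5 s.f.)

29.363 tonnes


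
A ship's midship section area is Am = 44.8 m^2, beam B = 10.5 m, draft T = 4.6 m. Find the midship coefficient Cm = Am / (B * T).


Formula: Cm = Am / (B * T)
Step 1 — B * T = 10.5 * 4.6 = 48.3 m^2
Step 2 — Cm = 44.8 / 48.3 ≈ 0.92754 (5 s.f.)

0.92754


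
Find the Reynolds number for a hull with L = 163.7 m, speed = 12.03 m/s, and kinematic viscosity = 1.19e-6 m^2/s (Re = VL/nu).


Formula: Re = V * L / nu
Step 1 — V * L = 12.03 * 163.7 = 1969.311 m^2/s
Step 2 — Re = 1969.311 / 1.19e-6 = 1.65e+09

1.65e+09


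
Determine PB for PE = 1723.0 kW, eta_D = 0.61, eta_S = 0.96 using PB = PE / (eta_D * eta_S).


Formula: PB = PE / (eta_D * eta_S)
Step 1 — combined efficiency = eta_D * eta_S = 0.61 * 0.96 = 0.5856
Step 2 — PB = 1723.0 / 0.5856 ≈ 2942.3 kW (5 s.f.)

2942.3 kW


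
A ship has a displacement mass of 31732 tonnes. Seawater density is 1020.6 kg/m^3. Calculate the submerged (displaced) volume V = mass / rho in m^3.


Formula: V = mass / rho
Step 1 — convert tonnes to kg: 31732 t * 1000 = 31732000 kg
Step 2 — V = 31732000 / 1020.6 ≈ 31092 m^3 (5 s.f.)

31092 m^3


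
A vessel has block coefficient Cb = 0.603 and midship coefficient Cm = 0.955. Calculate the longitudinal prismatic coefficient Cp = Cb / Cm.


Formula: Cp = Cb / Cm
Substituting: Cp = 0.603 / 0.955
Result: Cp ≈ 0.63141 (5 s.f.)

0.63141


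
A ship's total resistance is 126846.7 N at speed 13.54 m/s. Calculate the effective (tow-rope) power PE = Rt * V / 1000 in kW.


Formula: PE = Rt * V / 1000 (kW)
Step 1 — PE (W) = 126846.7 * 13.54 = 1717504.318 W
Step 2 — PE (kW) = 1717504.318 / 1000 ≈ 1717.5 kW (5 s.f.)

1717.5 kW


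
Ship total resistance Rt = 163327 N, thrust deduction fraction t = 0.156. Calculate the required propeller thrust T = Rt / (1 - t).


Formula: T = Rt / (1 - t)
Step 1 — (1 - t) = 1 - 0.156 = 0.844
Step 2 — T = 163327 / 0.844 ≈ 193520 N (5 s.f.)

193520 N


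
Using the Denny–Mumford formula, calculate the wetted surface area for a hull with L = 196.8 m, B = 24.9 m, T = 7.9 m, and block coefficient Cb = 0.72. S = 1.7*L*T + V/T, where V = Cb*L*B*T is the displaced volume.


Formula: S = 1.7*L*T + V/T with V = Cb*L*B*T, i.e. S = L * (1.7*T + Cb*B)
Step 1 — 1.7*T = 1.7 * 7.9 = 13.43 m
Step 2 — Cb*B = 0.72 * 24.9 = 17.928 m
Step 3 — 1.7*T + Cb*B = 13.43 + 17.928 = 31.358 m
Step 4 — S = 196.8 * 31.358 ≈ 6171.3 m^2 (5 s.f.)

6171.3 m^2


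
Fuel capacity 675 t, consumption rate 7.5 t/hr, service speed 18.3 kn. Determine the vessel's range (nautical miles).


Formula: endurance = fuel / rate; range = endurance * speed
Step 1 — endurance = 675 / 7.5 = 90.0 hours
Step 2 — range = 90.0 * 18.3 ≈ 1647.0 nautical miles (5 s.f.)

1647.0 NM


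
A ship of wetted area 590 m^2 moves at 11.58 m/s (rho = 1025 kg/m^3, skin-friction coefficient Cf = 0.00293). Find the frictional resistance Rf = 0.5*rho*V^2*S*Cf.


Formula: Rf = 0.5 * rho * V^2 * S * Cf
Step 1 — V^2 = 11.58^2 = 134.0964
Step 2 — 0.5 * rho * V^2 = 0.5 * 1025 * 134.0964 = 68724.405
Step 3 — Rf = 68724.405 * 590 * 0.00293 ≈ 118800 N (5 s.f.)

118800 N


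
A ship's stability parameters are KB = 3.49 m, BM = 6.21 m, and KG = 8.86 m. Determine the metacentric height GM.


Formula: GM = KB + BM - KG
Step 1 — KM = KB + BM = 3.49 + 6.21 = 9.7 m
Step 2 — GM = KM - KG = 9.7 - 8.86 = 0.84 m

0.84 m


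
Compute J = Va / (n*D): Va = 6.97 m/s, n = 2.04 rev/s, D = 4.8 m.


Formula: J = Va / (n * D)
Step 1 — n * D = 2.04 * 4.8 = 9.792
Step 2 — J = 6.97 / 9.792 ≈ 0.71181 (5 s.f.)

0.71181


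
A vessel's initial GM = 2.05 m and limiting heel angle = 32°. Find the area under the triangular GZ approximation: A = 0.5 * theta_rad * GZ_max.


Formula: GZ_max = GM * sin(theta); Area = 0.5 * theta_rad * GZ_max
Step 1 — GZ_max = 2.05 * sin(32°) = 2.05 * 0.529919 = 1.086334 m
Step 2 — theta_rad = 32 * pi/180 = 0.558505 rad
Step 3 — Area = 0.5 * 0.558505 * 1.086334 ≈ 0.30336 m·rad (5 s.f.)

0.30336 m·rad


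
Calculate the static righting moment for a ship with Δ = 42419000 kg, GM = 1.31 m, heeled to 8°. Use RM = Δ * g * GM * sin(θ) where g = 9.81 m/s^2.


Formula: GZ = GM * sin(theta); RM = disp * g * GZ
Step 1 — GZ = 1.31 * sin(8°) = 1.31 * 0.139173 = 0.182317 m
Step 2 — RM = 42419000 * 9.81 * 0.182317 ≈ 75868000 N·m (5 s.f.)

75868000 N·m


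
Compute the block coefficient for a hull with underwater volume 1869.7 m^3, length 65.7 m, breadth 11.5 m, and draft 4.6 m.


Formula: Cb = V / (L * B * T)
Step 1 — L * B * T = 65.7 * 11.5 * 4.6 = 3475.53 m^3
Step 2 — Cb = 1869.7 / 3475.53 ≈ 0.53796 (5 s.f.)

0.53796


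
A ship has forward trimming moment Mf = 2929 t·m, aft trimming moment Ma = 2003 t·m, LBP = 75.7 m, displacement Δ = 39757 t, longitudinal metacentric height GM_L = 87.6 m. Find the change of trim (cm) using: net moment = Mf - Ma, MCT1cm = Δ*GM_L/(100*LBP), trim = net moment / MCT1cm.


Formula: net trimming moment = Mf - Ma; MCT1cm = Δ*GM_L/(100*LBP); trim = net moment / MCT1cm
Step 1 — net trimming moment = 2929 - 2003 = 926 t·m
Step 2 — MCT1cm = 39757 * 87.6 / (100 * 75.7) = 460.0678 t·m/cm
Step 3 — trim = 926 / 460.0678 ≈ 2.0127 cm (5 s.f.)

2.0127 cm


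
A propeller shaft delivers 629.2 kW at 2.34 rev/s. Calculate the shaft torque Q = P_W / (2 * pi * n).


Formula: Q = P_W / (2 * pi * n)
Step 1 — P_W = 629.2 kW * 1000 = 629200.0 W
Step 2 — 2 * pi * n = 2 * pi * 2.34 = 14.702654
Step 3 — Q = 629200.0 / 14.702654 ≈ 42795 N·m (5 s.f.)

42795 N·m


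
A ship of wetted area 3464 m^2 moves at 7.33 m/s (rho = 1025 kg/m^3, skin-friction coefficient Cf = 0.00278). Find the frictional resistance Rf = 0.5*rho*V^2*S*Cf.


Formula: Rf = 0.5 * rho * V^2 * S * Cf
Step 1 — V^2 = 7.33^2 = 53.7289
Step 2 — 0.5 * rho * V^2 = 0.5 * 1025 * 53.7289 = 27536.06125
Step 3 — Rf = 27536.06125 * 3464 * 0.00278 ≈ 265170 N (5 s.f.)

265170 N


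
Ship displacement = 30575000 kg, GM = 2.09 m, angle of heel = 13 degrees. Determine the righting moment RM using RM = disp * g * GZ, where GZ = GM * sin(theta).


Formula: GZ = GM * sin(theta); RM = disp * g * GZ
Step 1 — GZ = 2.09 * sin(13°) = 2.09 * 0.224951 = 0.470148 m
Step 2 — RM = 30575000 * 9.81 * 0.470148 ≈ 141020000 N·m (5 s.f.)

141020000 N·m


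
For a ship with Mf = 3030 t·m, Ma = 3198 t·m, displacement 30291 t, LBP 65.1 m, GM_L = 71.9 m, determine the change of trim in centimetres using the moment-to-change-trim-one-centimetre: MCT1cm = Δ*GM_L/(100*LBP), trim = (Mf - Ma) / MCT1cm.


Formula: net trimming moment = Mf - Ma; MCT1cm = Δ*GM_L/(100*LBP); trim = net moment / MCT1cm
Step 1 — net trimming moment = 3030 - 3198 = -168 t·m
Step 2 — MCT1cm = 30291 * 71.9 / (100 * 65.1) = 334.5504 t·m/cm
Step 3 — trim = -168 / 334.5504 ≈ -0.50217 cm (5 s.f.)

-0.50217 cm


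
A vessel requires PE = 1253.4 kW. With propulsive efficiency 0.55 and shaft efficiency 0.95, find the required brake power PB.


Formula: PB = PE / (eta_D * eta_S)
Step 1 — combined efficiency = eta_D * eta_S = 0.55 * 0.95 = 0.5225
Step 2 — PB = 1253.4 / 0.5225 ≈ 2398.9 kW (5 s.f.)

2398.9 kW


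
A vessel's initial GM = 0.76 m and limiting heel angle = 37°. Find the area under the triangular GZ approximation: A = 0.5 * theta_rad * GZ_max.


Formula: GZ_max = GM * sin(theta); Area = 0.5 * theta_rad * GZ_max
Step 1 — GZ_max = 0.76 * sin(37°) = 0.76 * 0.601815 = 0.457379 m
Step 2 — theta_rad = 37 * pi/180 = 0.645772 rad
Step 3 — Area = 0.5 * 0.645772 * 0.457379 ≈ 0.14768 m·rad (5 s.f.)

0.14768 m·rad


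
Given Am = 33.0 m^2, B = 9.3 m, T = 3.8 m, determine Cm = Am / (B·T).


Formula: Cm = Am / (B * T)
Step 1 — B * T = 9.3 * 3.8 = 35.34 m^2
Step 2 — Cm = 33.0 / 35.34 ≈ 0.93379 (5 s.f.)

0.93379


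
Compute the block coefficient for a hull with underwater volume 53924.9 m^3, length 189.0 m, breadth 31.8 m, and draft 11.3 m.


Formula: Cb = V / (L * B * T)
Step 1 — L * B * T = 189.0 * 31.8 * 11.3 = 67915.26 m^3
Step 2 — Cb = 53924.9 / 67915.26 ≈ 0.79400 (5 s.f.)

0.79400


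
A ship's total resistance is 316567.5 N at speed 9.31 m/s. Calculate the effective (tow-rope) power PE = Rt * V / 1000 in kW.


Formula: PE = Rt * V / 1000 (kW)
Step 1 — PE (W) = 316567.5 * 9.31 = 2947243.425 W
Step 2 — PE (kW) = 2947243.425 / 1000 ≈ 2947.2 kW (5 s.f.)

2947.2 kW


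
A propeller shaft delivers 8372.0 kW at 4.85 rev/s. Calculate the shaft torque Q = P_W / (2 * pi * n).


Formula: Q = P_W / (2 * pi * n)
Step 1 — P_W = 8372.0 kW * 1000 = 8372000.0 W
Step 2 — 2 * pi * n = 2 * pi * 4.85 = 30.473449
Step 3 — Q = 8372000.0 / 30.473449 ≈ 274730 N·m (5 s.f.)

274730 N·m


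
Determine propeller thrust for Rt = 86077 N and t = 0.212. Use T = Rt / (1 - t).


Formula: T = Rt / (1 - t)
Step 1 — (1 - t) = 1 - 0.212 = 0.788
Step 2 — T = 86077 / 0.788 ≈ 109230 N (5 s.f.)

109230 N


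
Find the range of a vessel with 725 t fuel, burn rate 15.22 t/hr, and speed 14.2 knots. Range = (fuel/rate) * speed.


Formula: endurance = fuel / rate; range = endurance * speed
Step 1 — endurance = 725 / 15.22 = 47.6347 hours
Step 2 — range = 47.6347 * 14.2 ≈ 676.41 nautical miles (5 s.f.)

676.41 NM


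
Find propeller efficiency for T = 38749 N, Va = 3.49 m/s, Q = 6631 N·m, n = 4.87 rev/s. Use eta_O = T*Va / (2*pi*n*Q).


Formula: eta = T * Va / (2 * pi * n * Q)
Step 1 — numerator = T * Va = 38749 * 3.49 = 135234.01
Step 2 — 2 * pi * n = 2 * pi * 4.87 = 30.599112
Step 3 — denominator = 30.599112 * 6631 = 202902.71
Step 4 — eta = 135234.01 / 202902.71 ≈ 0.66650 (5 s.f.)

0.66650


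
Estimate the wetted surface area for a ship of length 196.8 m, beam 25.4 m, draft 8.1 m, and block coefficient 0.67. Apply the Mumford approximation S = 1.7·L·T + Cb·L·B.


Formula: S = 1.7*L*T + V/T with V = Cb*L*B*T, i.e. S = L * (1.7*T + Cb*B)
Step 1 — 1.7*T = 1.7 * 8.1 = 13.77 m
Step 2 — Cb*B = 0.67 * 25.4 = 17.018 m
Step 3 — 1.7*T + Cb*B = 13.77 + 17.018 = 30.788 m
Step 4 — S = 196.8 * 30.788 ≈ 6059.1 m^2 (5 s.f.)

6059.1 m^2


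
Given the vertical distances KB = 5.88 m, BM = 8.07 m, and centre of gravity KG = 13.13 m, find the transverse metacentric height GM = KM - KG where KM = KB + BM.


Formula: GM = KB + BM - KG
Step 1 — KM = KB + BM = 5.88 + 8.07 = 13.95 m
Step 2 — GM = KM - KG = 13.95 - 13.13 = 0.82 m

0.82 m


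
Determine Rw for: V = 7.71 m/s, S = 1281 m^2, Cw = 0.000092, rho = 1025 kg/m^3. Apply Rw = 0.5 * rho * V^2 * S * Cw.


Formula: Rw = 0.5 * rho * V^2 * S * Cw
Step 1 — V^2 = 7.71^2 = 59.4441
Step 2 — 0.5 * rho * V^2 = 0.5 * 1025 * 59.4441 = 30465.10125
Step 3 — Rw = 30465.10125 * 1281 * 0.000092 ≈ 3590.4 N (5 s.f.)

3590.4 N


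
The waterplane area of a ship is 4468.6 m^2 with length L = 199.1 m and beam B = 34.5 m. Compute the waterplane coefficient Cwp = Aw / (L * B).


Formula: Cwp = Aw / (L * B)
Step 1 — L * B = 199.1 * 34.5 = 6868.95 m^2
Step 2 — Cwp = 4468.6 / 6868.95 ≈ 0.65055 (5 s.f.)

0.65055
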